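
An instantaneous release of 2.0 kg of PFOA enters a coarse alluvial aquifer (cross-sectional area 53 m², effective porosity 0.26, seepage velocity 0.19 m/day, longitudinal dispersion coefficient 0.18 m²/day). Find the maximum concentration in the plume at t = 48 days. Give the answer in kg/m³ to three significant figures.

The peak of an instantaneous 1D plume sits at x = vt; there the Gaussian factor is 1 and C_max = M/(n_e·A·√(4πDt)), where n_e·A is the pore area the mass is dissolved in.
√(4πDt) = √(4π × 0.18 × 48) = 10.42 m, so C_max = 2.0/(0.26 × 53 × 10.42) = 0.0139 kg/m³.

0.0139 kg/m³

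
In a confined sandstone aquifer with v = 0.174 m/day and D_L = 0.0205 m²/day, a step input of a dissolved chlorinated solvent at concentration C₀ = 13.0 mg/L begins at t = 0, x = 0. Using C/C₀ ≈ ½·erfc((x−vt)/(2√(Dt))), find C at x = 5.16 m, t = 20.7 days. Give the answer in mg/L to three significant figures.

0.590 mg/L

For a continuous step input, C/C₀ ≈ ½·erfc((x−vt)/(2√(Dt))).
vt = 0.174 × 20.7 = 3.6018 m and 2√(Dt) = 2√(0.0205 × 20.7) = 1.303 m.
Argument (x−vt)/(2√(Dt)) = (5.16 − 3.6018)/1.303 = 1.196; ½·erfc(1.196) = 0.04538.
C = 13.0 × 0.04538 = 0.590 mg/L.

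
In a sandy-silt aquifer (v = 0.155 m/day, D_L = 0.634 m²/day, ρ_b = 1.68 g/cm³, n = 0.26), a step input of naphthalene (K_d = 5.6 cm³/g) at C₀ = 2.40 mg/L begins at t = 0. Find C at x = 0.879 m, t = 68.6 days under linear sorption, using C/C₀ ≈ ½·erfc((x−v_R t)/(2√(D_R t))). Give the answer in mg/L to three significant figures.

Retardation factor R = 1 + ρ_b·K_d/n = 1 + 1.68 × 5.6/0.26 = 37.18.
Sorption retards both mechanisms: v_R = v/R = 0.004169 m/day, D_R = D/R = 0.01705 m²/day.
v_R·t = 0.004169 × 68.6 = 0.2859934 m; 2√(D_R t) = 2.163 m; argument = (0.879 − 0.2859934)/2.163 = 0.2742.
C = C₀ × ½·erfc(0.2742) = 2.40 × 0.3491 = 0.838 mg/L.

0.838 mg/L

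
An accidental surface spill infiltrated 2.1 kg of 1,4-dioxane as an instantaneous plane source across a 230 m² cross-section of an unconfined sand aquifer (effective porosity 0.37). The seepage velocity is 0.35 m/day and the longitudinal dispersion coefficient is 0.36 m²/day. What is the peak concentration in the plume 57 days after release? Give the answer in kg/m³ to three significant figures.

The peak of an instantaneous 1D plume sits at x = vt; there the Gaussian factor is 1 and C_max = M/(n_e·A·√(4πDt)), where n_e·A is the pore area the mass is dissolved in.
√(4πDt) = √(4π × 0.36 × 57) = 16.06 m, so C_max = 2.1/(0.37 × 230 × 16.06) = 0.00154 kg/m³.

0.00154 kg/m³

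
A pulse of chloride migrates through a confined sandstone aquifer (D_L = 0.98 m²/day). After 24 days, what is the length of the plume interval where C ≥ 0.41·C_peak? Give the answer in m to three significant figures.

The plume is Gaussian with σ = √(2Dt) = √(2 × 0.98 × 24) = 6.859 m.
C/C_peak = exp(−Δx²/(2σ²)) = 0.41 ⇒ Δx = σ·√(−2 ln 0.41) = 6.859 × 1.335 = 9.157 m.
Width = 2Δx = 18.3 m.

18.3 m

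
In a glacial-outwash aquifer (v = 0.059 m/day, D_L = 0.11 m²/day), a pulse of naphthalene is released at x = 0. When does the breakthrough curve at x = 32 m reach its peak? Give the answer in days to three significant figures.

512 days

For the 1D instantaneous-source solution, setting ∂C/∂t = 0 at fixed x gives v²t² + 2Dt − x² = 0, so t = (√(D² + v²x²) − D)/v².
√(D² + v²x²) = √(0.11² + 0.059² × 32²) = 1.891; v² = 0.003481.
t = (1.891 − 0.11)/0.003481 = 512 days (vs. the pure-advection estimate x/v = 542 d).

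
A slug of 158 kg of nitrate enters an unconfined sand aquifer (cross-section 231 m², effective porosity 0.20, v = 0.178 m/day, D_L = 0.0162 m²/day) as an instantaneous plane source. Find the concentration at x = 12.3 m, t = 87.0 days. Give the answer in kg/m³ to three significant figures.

0.134 kg/m³

For an instantaneous plane source, C(x,t) = M/(n_e·A·√(4πDt)) · exp(−(x−vt)²/(4Dt)), with n_e·A the pore (flow) area.
Plume center vt = 0.178 × 87.0 = 15.486 m, so the well at 12.3 m is 3.186 m upgradient of the peak.
√(4πDt) = 4.208 m, giving peak height M/(n_e·A·√(4πDt)) = 158/(0.20 × 231 × 4.208) = 0.8127 kg/m³.
(x−vt)²/(4Dt) = (-3.186)²/(4 × 0.0162 × 87.0) = 1.801; exp(−1.801) = 0.1651.
C = 0.8127 × 0.1651 = 0.134 kg/m³.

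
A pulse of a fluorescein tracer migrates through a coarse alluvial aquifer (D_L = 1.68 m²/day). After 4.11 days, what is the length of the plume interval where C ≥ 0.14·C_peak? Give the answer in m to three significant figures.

The plume is Gaussian with σ = √(2Dt) = √(2 × 1.68 × 4.11) = 3.716 m.
C/C_peak = exp(−Δx²/(2σ²)) = 0.14 ⇒ Δx = σ·√(−2 ln 0.14) = 3.716 × 1.983 = 7.369 m.
Width = 2Δx = 14.7 m.

14.7 m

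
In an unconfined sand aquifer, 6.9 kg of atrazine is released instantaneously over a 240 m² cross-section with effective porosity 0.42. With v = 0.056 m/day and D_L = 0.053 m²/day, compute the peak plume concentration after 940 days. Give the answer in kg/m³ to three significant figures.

0.00274 kg/m³

The peak of an instantaneous 1D plume sits at x = vt; there the Gaussian factor is 1 and C_max = M/(n_e·A·√(4πDt)), where n_e·A is the pore area the mass is dissolved in.
√(4πDt) = √(4π × 0.053 × 940) = 25.02 m, so C_max = 6.9/(0.42 × 240 × 25.02) = 0.00274 kg/m³.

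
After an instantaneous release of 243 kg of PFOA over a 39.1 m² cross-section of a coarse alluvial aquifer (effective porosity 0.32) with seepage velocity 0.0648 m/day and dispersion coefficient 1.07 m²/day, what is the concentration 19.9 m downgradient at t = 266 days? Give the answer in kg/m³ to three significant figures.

0.323 kg/m³

For an instantaneous plane source, C(x,t) = M/(n_e·A·√(4πDt)) · exp(−(x−vt)²/(4Dt)), with n_e·A the pore (flow) area.
Plume center vt = 0.0648 × 266 = 17.2368 m, so the well at 19.9 m is 2.6632 m downgradient of the peak.
√(4πDt) = 59.81 m, giving peak height M/(n_e·A·√(4πDt)) = 243/(0.32 × 39.1 × 59.81) = 0.3247 kg/m³.
(x−vt)²/(4Dt) = (2.6632)²/(4 × 1.07 × 266) = 0.006230; exp(−0.006230) = 0.9938.
C = 0.3247 × 0.9938 = 0.323 kg/m³.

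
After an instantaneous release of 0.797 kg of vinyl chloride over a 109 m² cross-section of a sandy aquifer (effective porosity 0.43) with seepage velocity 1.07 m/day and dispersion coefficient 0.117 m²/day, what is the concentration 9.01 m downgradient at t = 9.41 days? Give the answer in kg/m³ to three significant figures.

0.00354 kg/m³

For an instantaneous plane source, C(x,t) = M/(n_e·A·√(4πDt)) · exp(−(x−vt)²/(4Dt)), with n_e·A the pore (flow) area.
Plume center vt = 1.07 × 9.41 = 10.0687 m, so the well at 9.01 m is 1.0587 m upgradient of the peak.
√(4πDt) = 3.720 m, giving peak height M/(n_e·A·√(4πDt)) = 0.797/(0.43 × 109 × 3.720) = 0.004571 kg/m³.
(x−vt)²/(4Dt) = (-1.0587)²/(4 × 0.117 × 9.41) = 0.2545; exp(−0.2545) = 0.7753.
C = 0.004571 × 0.7753 = 0.00354 kg/m³.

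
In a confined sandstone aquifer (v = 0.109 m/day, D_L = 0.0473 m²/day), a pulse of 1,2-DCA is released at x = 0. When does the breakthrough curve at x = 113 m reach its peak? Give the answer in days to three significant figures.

For the 1D instantaneous-source solution, setting ∂C/∂t = 0 at fixed x gives v²t² + 2Dt − x² = 0, so t = (√(D² + v²x²) − D)/v².
√(D² + v²x²) = √(0.0473² + 0.109² × 113²) = 12.32; v² = 0.011881.
t = (12.32 − 0.0473)/0.011881 = 1030 days (vs. the pure-advection estimate x/v = 1040 d).

1030 days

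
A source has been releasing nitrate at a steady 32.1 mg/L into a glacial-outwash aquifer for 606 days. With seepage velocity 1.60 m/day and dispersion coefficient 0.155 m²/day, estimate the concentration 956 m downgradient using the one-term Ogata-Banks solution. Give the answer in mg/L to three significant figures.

26.9 mg/L

For a continuous step input, C/C₀ ≈ ½·erfc((x−vt)/(2√(Dt))).
vt = 1.60 × 606 = 969.6 m and 2√(Dt) = 2√(0.155 × 606) = 19.38 m.
Argument (x−vt)/(2√(Dt)) = (956 − 969.6)/19.38 = -0.7018; ½·erfc(-0.7018) = 0.8395.
C = 32.1 × 0.8395 = 26.9 mg/L.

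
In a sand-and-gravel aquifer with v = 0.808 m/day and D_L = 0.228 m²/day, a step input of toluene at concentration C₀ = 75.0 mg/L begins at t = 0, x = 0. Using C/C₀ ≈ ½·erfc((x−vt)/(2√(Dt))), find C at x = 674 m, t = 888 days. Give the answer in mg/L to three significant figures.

73.9 mg/L

For a continuous step input, C/C₀ ≈ ½·erfc((x−vt)/(2√(Dt))).
vt = 0.808 × 888 = 717.504 m and 2√(Dt) = 2√(0.228 × 888) = 28.46 m.
Argument (x−vt)/(2√(Dt)) = (674 − 717.504)/28.46 = -1.529; ½·erfc(-1.529) = 0.9847.
C = 75.0 × 0.9847 = 73.9 mg/L.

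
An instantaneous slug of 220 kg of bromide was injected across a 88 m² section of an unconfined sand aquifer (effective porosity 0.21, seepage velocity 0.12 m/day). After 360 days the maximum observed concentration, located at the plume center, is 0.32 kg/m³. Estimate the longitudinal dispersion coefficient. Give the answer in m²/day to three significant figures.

0.306 m²/day

At the plume center C_max = M/(n_e·A·√(4πDt)), so D = M²/(4πt·(n_e·A·C_max)²).
n_e·A·C_max = 0.21 × 88 × 0.32 = 5.914 kg/m.
D = 220²/(4π × 360 × 5.914²) = 0.306 m²/day.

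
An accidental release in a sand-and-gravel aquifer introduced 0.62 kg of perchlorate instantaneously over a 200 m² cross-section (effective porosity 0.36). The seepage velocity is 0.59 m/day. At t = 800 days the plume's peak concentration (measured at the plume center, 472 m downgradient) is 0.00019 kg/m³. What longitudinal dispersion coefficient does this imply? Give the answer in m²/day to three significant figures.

At the plume center C_max = M/(n_e·A·√(4πDt)), so D = M²/(4πt·(n_e·A·C_max)²).
n_e·A·C_max = 0.36 × 200 × 0.00019 = 0.01368 kg/m.
D = 0.62²/(4π × 800 × 0.01368²) = 0.204 m²/day.

0.204 m²/day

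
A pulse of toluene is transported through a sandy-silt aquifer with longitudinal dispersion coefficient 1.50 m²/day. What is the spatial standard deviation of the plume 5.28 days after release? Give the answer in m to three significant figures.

3.98 m

Dispersive spreading gives a Gaussian with σ² = 2Dt; advection only shifts the center.
σ = √(2 × 1.50 × 5.28) = 3.98 m.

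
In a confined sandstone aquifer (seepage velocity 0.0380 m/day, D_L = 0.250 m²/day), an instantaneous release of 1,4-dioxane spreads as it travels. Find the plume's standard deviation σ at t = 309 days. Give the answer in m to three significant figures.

12.4 m

Dispersive spreading gives a Gaussian with σ² = 2Dt; advection only shifts the center.
σ = √(2 × 0.250 × 309) = 12.4 m.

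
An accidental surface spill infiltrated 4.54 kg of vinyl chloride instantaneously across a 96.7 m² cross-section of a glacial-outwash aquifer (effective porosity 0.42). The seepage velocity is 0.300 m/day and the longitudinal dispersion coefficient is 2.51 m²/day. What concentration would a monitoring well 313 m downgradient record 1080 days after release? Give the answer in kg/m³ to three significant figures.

0.000599 kg/m³

For an instantaneous plane source, C(x,t) = M/(n_e·A·√(4πDt)) · exp(−(x−vt)²/(4Dt)), with n_e·A the pore (flow) area.
Plume center vt = 0.300 × 1080 = 324 m, so the well at 313 m is 11 m upgradient of the peak.
√(4πDt) = 184.6 m, giving peak height M/(n_e·A·√(4πDt)) = 4.54/(0.42 × 96.7 × 184.6) = 0.0006055 kg/m³.
(x−vt)²/(4Dt) = (-11)²/(4 × 2.51 × 1080) = 0.01116; exp(−0.01116) = 0.9889.
C = 0.0006055 × 0.9889 = 0.000599 kg/m³.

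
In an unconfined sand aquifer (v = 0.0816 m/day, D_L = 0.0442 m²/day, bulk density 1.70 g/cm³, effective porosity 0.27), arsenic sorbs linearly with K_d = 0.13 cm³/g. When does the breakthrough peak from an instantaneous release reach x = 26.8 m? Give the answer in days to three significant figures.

585 days

Retardation factor R = 1 + ρ_b·K_d/n = 1 + 1.70 × 0.13/0.27 = 1.819.
Sorption retards both mechanisms: v_R = v/R = 0.04486 m/day, D_R = D/R = 0.02430 m²/day.
Peak time from v_R²t² + 2D_R t − x² = 0: t = (√(D_R² + v_R²x²) − D_R)/v_R².
√(D_R² + v_R²x²) = √(0.02430² + 0.04486² × 26.8²) = 1.202; v_R² = 0.002012.
t = (1.202 − 0.02430)/0.002012 = 585 days.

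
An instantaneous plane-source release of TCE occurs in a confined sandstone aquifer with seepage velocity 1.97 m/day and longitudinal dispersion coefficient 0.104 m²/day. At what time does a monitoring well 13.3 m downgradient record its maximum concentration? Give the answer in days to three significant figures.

6.72 days

For the 1D instantaneous-source solution, setting ∂C/∂t = 0 at fixed x gives v²t² + 2Dt − x² = 0, so t = (√(D² + v²x²) − D)/v².
√(D² + v²x²) = √(0.104² + 1.97² × 13.3²) = 26.20; v² = 3.8809.
t = (26.20 − 0.104)/3.8809 = 6.72 days (vs. the pure-advection estimate x/v = 6.75 d).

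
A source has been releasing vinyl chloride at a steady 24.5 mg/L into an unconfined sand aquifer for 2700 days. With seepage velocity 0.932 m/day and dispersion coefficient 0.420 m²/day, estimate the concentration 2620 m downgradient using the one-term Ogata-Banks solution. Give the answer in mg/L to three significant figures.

0.363 mg/L

For a continuous step input, C/C₀ ≈ ½·erfc((x−vt)/(2√(Dt))).
vt = 0.932 × 2700 = 2516.4 m and 2√(Dt) = 2√(0.420 × 2700) = 67.35 m.
Argument (x−vt)/(2√(Dt)) = (2620 − 2516.4)/67.35 = 1.538; ½·erfc(1.538) = 0.01481.
C = 24.5 × 0.01481 = 0.363 mg/L.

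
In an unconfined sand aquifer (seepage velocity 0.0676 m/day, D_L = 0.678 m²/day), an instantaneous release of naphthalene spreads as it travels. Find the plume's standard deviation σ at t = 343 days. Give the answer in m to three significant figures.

21.6 m

Dispersive spreading gives a Gaussian with σ² = 2Dt; advection only shifts the center.
σ = √(2 × 0.678 × 343) = 21.6 m.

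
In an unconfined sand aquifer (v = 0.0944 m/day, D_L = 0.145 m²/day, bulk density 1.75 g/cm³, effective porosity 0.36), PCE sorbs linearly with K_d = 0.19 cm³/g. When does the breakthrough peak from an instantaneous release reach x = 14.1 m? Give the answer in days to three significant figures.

258 days

Retardation factor R = 1 + ρ_b·K_d/n = 1 + 1.75 × 0.19/0.36 = 1.924.
Sorption retards both mechanisms: v_R = v/R = 0.04906 m/day, D_R = D/R = 0.07536 m²/day.
Peak time from v_R²t² + 2D_R t − x² = 0: t = (√(D_R² + v_R²x²) − D_R)/v_R².
√(D_R² + v_R²x²) = √(0.07536² + 0.04906² × 14.1²) = 0.6958; v_R² = 0.002407.
t = (0.6958 − 0.07536)/0.002407 = 258 days.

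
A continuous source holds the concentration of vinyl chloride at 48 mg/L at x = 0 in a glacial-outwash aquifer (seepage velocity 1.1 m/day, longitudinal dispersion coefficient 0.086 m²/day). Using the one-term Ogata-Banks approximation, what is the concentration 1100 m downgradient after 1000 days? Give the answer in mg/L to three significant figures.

24.0 mg/L

For a continuous step input, C/C₀ ≈ ½·erfc((x−vt)/(2√(Dt))).
vt = 1.1 × 1000 = 1100 m and 2√(Dt) = 2√(0.086 × 1000) = 18.55 m.
Argument (x−vt)/(2√(Dt)) = (1100 − 1100)/18.55 = 0; ½·erfc(0) = 0.5000.
C = 48 × 0.5000 = 24.0 mg/L.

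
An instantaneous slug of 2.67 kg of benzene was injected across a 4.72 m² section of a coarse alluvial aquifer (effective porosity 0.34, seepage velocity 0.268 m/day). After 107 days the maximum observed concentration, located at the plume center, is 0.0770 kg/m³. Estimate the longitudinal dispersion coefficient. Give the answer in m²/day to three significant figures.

0.347 m²/day

At the plume center C_max = M/(n_e·A·√(4πDt)), so D = M²/(4πt·(n_e·A·C_max)²).
n_e·A·C_max = 0.34 × 4.72 × 0.0770 = 0.1236 kg/m.
D = 2.67²/(4π × 107 × 0.1236²) = 0.347 m²/day.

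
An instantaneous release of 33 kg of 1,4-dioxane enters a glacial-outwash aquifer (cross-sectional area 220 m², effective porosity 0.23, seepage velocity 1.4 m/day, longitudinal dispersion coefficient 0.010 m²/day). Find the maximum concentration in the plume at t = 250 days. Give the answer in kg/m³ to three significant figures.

The peak of an instantaneous 1D plume sits at x = vt; there the Gaussian factor is 1 and C_max = M/(n_e·A·√(4πDt)), where n_e·A is the pore area the mass is dissolved in.
√(4πDt) = √(4π × 0.010 × 250) = 5.605 m, so C_max = 33/(0.23 × 220 × 5.605) = 0.116 kg/m³.

0.116 kg/m³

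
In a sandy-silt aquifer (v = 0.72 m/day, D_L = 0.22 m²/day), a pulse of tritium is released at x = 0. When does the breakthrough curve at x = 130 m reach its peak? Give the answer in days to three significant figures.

180 days

For the 1D instantaneous-source solution, setting ∂C/∂t = 0 at fixed x gives v²t² + 2Dt − x² = 0, so t = (√(D² + v²x²) − D)/v².
√(D² + v²x²) = √(0.22² + 0.72² × 130²) = 93.60; v² = 0.5184.
t = (93.60 − 0.22)/0.5184 = 180 days (vs. the pure-advection estimate x/v = 181 d).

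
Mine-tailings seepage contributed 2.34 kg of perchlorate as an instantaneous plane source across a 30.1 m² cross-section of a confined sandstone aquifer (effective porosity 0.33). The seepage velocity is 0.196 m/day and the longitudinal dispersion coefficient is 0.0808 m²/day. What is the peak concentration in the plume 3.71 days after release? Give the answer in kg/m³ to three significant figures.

The peak of an instantaneous 1D plume sits at x = vt; there the Gaussian factor is 1 and C_max = M/(n_e·A·√(4πDt)), where n_e·A is the pore area the mass is dissolved in.
√(4πDt) = √(4π × 0.0808 × 3.71) = 1.941 m, so C_max = 2.34/(0.33 × 30.1 × 1.941) = 0.121 kg/m³.

0.121 kg/m³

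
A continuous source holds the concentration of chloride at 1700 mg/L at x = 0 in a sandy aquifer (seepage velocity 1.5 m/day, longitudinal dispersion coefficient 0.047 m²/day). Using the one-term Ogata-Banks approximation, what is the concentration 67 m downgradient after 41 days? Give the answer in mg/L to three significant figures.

4.32 mg/L

For a continuous step input, C/C₀ ≈ ½·erfc((x−vt)/(2√(Dt))).
vt = 1.5 × 41 = 61.5 m and 2√(Dt) = 2√(0.047 × 41) = 2.776 m.
Argument (x−vt)/(2√(Dt)) = (67 − 61.5)/2.776 = 1.981; ½·erfc(1.981) = 0.002543.
C = 1700 × 0.002543 = 4.32 mg/L.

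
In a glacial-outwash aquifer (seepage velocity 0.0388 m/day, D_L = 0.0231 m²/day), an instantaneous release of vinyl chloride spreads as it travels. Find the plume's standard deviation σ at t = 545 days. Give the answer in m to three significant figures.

Dispersive spreading gives a Gaussian with σ² = 2Dt; advection only shifts the center.
σ = √(2 × 0.0231 × 545) = 5.02 m.

5.02 m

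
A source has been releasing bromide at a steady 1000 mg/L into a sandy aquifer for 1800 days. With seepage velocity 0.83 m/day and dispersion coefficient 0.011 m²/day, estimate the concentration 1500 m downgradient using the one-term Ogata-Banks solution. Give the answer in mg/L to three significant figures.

For a continuous step input, C/C₀ ≈ ½·erfc((x−vt)/(2√(Dt))).
vt = 0.83 × 1800 = 1494 m and 2√(Dt) = 2√(0.011 × 1800) = 8.899 m.
Argument (x−vt)/(2√(Dt)) = (1500 − 1494)/8.899 = 0.6742; ½·erfc(0.6742) = 0.1702.
C = 1000 × 0.1702 = 170 mg/L.

170 mg/L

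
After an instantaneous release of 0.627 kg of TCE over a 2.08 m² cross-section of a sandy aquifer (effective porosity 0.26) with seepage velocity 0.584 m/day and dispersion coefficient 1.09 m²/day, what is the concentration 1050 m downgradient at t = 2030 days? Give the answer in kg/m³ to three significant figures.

For an instantaneous plane source, C(x,t) = M/(n_e·A·√(4πDt)) · exp(−(x−vt)²/(4Dt)), with n_e·A the pore (flow) area.
Plume center vt = 0.584 × 2030 = 1185.52 m, so the well at 1050 m is 135.52 m upgradient of the peak.
√(4πDt) = 166.8 m, giving peak height M/(n_e·A·√(4πDt)) = 0.627/(0.26 × 2.08 × 166.8) = 0.006951 kg/m³.
(x−vt)²/(4Dt) = (-135.52)²/(4 × 1.09 × 2030) = 2.075; exp(−2.075) = 0.1256.
C = 0.006951 × 0.1256 = 0.000873 kg/m³.

0.000873 kg/m³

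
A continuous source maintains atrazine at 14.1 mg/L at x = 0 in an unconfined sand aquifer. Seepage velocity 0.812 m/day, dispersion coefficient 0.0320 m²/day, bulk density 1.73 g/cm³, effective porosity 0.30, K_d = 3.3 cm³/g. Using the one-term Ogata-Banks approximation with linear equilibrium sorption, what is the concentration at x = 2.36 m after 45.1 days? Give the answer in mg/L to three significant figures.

1.14 mg/L

Retardation factor R = 1 + ρ_b·K_d/n = 1 + 1.73 × 3.3/0.30 = 20.03.
Sorption retards both mechanisms: v_R = v/R = 0.04054 m/day, D_R = D/R = 0.001598 m²/day.
v_R·t = 0.04054 × 45.1 = 1.828354 m; 2√(D_R t) = 0.5369 m; argument = (2.36 − 1.828354)/0.5369 = 0.9902.
C = C₀ × ½·erfc(0.9902) = 14.1 × 0.08070 = 1.14 mg/L.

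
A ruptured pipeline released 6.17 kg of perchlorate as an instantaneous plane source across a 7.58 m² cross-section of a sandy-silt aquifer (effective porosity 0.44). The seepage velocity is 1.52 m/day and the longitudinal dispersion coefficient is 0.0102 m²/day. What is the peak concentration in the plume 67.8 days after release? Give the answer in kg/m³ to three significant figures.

0.628 kg/m³

The peak of an instantaneous 1D plume sits at x = vt; there the Gaussian factor is 1 and C_max = M/(n_e·A·√(4πDt)), where n_e·A is the pore area the mass is dissolved in.
√(4πDt) = √(4π × 0.0102 × 67.8) = 2.948 m, so C_max = 6.17/(0.44 × 7.58 × 2.948) = 0.628 kg/m³.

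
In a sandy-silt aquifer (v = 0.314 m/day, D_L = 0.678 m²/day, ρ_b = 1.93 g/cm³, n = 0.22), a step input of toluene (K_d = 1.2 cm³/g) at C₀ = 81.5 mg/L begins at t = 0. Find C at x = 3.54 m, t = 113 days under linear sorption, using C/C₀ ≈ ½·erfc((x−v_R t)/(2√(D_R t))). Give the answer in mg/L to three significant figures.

Retardation factor R = 1 + ρ_b·K_d/n = 1 + 1.93 × 1.2/0.22 = 11.53.
Sorption retards both mechanisms: v_R = v/R = 0.02723 m/day, D_R = D/R = 0.05880 m²/day.
v_R·t = 0.02723 × 113 = 3.07699 m; 2√(D_R t) = 5.155 m; argument = (3.54 − 3.07699)/5.155 = 0.08982.
C = C₀ × ½·erfc(0.08982) = 81.5 × 0.4495 = 36.6 mg/L.

36.6 mg/L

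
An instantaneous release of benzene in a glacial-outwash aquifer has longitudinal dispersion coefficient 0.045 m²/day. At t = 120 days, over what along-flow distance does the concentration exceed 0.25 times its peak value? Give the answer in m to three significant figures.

10.9 m

The plume is Gaussian with σ = √(2Dt) = √(2 × 0.045 × 120) = 3.286 m.
C/C_peak = exp(−Δx²/(2σ²)) = 0.25 ⇒ Δx = σ·√(−2 ln 0.25) = 3.286 × 1.665 = 5.471 m.
Width = 2Δx = 10.9 m.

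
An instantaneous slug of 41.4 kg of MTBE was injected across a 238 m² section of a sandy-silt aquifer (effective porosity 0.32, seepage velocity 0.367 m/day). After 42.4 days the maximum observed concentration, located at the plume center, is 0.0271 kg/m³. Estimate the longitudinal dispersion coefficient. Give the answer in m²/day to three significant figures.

0.755 m²/day

At the plume center C_max = M/(n_e·A·√(4πDt)), so D = M²/(4πt·(n_e·A·C_max)²).
n_e·A·C_max = 0.32 × 238 × 0.0271 = 2.064 kg/m.
D = 41.4²/(4π × 42.4 × 2.064²) = 0.755 m²/day.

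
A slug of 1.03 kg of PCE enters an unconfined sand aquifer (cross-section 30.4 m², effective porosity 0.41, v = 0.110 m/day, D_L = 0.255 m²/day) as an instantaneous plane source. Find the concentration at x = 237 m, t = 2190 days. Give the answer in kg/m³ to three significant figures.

0.000980 kg/m³

For an instantaneous plane source, C(x,t) = M/(n_e·A·√(4πDt)) · exp(−(x−vt)²/(4Dt)), with n_e·A the pore (flow) area.
Plume center vt = 0.110 × 2190 = 240.9 m, so the well at 237 m is 3.9 m upgradient of the peak.
√(4πDt) = 83.77 m, giving peak height M/(n_e·A·√(4πDt)) = 1.03/(0.41 × 30.4 × 83.77) = 0.0009865 kg/m³.
(x−vt)²/(4Dt) = (-3.9)²/(4 × 0.255 × 2190) = 0.006809; exp(−0.006809) = 0.9932.
C = 0.0009865 × 0.9932 = 0.000980 kg/m³.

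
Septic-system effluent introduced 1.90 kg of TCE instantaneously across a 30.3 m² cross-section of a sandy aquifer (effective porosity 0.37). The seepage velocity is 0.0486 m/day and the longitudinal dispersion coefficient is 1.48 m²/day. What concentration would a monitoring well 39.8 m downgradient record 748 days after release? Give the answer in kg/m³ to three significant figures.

For an instantaneous plane source, C(x,t) = M/(n_e·A·√(4πDt)) · exp(−(x−vt)²/(4Dt)), with n_e·A the pore (flow) area.
Plume center vt = 0.0486 × 748 = 36.3528 m, so the well at 39.8 m is 3.4472 m downgradient of the peak.
√(4πDt) = 117.9 m, giving peak height M/(n_e·A·√(4πDt)) = 1.90/(0.37 × 30.3 × 117.9) = 0.001437 kg/m³.
(x−vt)²/(4Dt) = (3.4472)²/(4 × 1.48 × 748) = 0.002684; exp(−0.002684) = 0.9973.
C = 0.001437 × 0.9973 = 0.00143 kg/m³.

0.00143 kg/m³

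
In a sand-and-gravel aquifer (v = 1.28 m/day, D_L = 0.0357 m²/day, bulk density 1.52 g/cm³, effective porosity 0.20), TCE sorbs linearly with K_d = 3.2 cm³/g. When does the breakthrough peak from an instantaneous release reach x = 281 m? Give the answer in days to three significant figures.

5560 days

Retardation factor R = 1 + ρ_b·K_d/n = 1 + 1.52 × 3.2/0.20 = 25.32.
Sorption retards both mechanisms: v_R = v/R = 0.05055 m/day, D_R = D/R = 0.001410 m²/day.
Peak time from v_R²t² + 2D_R t − x² = 0: t = (√(D_R² + v_R²x²) − D_R)/v_R².
√(D_R² + v_R²x²) = √(0.001410² + 0.05055² × 281²) = 14.20; v_R² = 0.002555.
t = (14.20 − 0.001410)/0.002555 = 5560 days.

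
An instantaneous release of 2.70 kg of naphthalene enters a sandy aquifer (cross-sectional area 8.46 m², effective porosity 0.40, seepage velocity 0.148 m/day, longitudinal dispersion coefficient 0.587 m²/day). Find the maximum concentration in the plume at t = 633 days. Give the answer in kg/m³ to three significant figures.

The peak of an instantaneous 1D plume sits at x = vt; there the Gaussian factor is 1 and C_max = M/(n_e·A·√(4πDt)), where n_e·A is the pore area the mass is dissolved in.
√(4πDt) = √(4π × 0.587 × 633) = 68.33 m, so C_max = 2.70/(0.40 × 8.46 × 68.33) = 0.0117 kg/m³.

0.0117 kg/m³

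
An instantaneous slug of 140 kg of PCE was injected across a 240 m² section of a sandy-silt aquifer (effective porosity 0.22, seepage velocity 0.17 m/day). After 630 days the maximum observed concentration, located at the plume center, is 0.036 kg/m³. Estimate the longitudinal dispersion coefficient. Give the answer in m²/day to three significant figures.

0.685 m²/day

At the plume center C_max = M/(n_e·A·√(4πDt)), so D = M²/(4πt·(n_e·A·C_max)²).
n_e·A·C_max = 0.22 × 240 × 0.036 = 1.901 kg/m.
D = 140²/(4π × 630 × 1.901²) = 0.685 m²/day.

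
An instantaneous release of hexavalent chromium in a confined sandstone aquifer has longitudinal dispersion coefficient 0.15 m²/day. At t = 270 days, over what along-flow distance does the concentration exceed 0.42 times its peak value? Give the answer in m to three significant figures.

23.7 m

The plume is Gaussian with σ = √(2Dt) = √(2 × 0.15 × 270) = 9.000 m.
C/C_peak = exp(−Δx²/(2σ²)) = 0.42 ⇒ Δx = σ·√(−2 ln 0.42) = 9.000 × 1.317 = 11.85 m.
Width = 2Δx = 23.7 m.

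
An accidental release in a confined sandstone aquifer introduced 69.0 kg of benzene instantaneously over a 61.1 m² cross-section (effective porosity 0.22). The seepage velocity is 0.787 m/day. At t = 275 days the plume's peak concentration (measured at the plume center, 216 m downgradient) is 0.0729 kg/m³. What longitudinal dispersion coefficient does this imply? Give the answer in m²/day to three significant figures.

At the plume center C_max = M/(n_e·A·√(4πDt)), so D = M²/(4πt·(n_e·A·C_max)²).
n_e·A·C_max = 0.22 × 61.1 × 0.0729 = 0.9799 kg/m.
D = 69.0²/(4π × 275 × 0.9799²) = 1.43 m²/day.

1.43 m²/day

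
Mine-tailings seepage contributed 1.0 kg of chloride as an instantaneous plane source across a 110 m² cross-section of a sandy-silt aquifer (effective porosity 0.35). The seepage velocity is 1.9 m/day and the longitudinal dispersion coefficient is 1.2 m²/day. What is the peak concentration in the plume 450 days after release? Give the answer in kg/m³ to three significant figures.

The peak of an instantaneous 1D plume sits at x = vt; there the Gaussian factor is 1 and C_max = M/(n_e·A·√(4πDt)), where n_e·A is the pore area the mass is dissolved in.
√(4πDt) = √(4π × 1.2 × 450) = 82.38 m, so C_max = 1.0/(0.35 × 110 × 82.38) = 0.000315 kg/m³.

0.000315 kg/m³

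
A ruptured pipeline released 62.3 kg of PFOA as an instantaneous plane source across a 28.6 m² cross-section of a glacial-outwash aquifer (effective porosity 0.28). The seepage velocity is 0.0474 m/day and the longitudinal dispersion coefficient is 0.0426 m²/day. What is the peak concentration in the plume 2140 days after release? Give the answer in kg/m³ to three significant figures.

The peak of an instantaneous 1D plume sits at x = vt; there the Gaussian factor is 1 and C_max = M/(n_e·A·√(4πDt)), where n_e·A is the pore area the mass is dissolved in.
√(4πDt) = √(4π × 0.0426 × 2140) = 33.85 m, so C_max = 62.3/(0.28 × 28.6 × 33.85) = 0.230 kg/m³.

0.230 kg/m³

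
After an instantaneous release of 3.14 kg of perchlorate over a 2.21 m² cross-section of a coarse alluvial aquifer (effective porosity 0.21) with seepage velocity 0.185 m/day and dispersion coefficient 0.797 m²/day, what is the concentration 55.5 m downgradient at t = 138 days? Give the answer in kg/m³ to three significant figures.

0.0236 kg/m³

For an instantaneous plane source, C(x,t) = M/(n_e·A·√(4πDt)) · exp(−(x−vt)²/(4Dt)), with n_e·A the pore (flow) area.
Plume center vt = 0.185 × 138 = 25.53 m, so the well at 55.5 m is 29.97 m downgradient of the peak.
√(4πDt) = 37.18 m, giving peak height M/(n_e·A·√(4πDt)) = 3.14/(0.21 × 2.21 × 37.18) = 0.1820 kg/m³.
(x−vt)²/(4Dt) = (29.97)²/(4 × 0.797 × 138) = 2.042; exp(−2.042) = 0.1298.
C = 0.1820 × 0.1298 = 0.0236 kg/m³.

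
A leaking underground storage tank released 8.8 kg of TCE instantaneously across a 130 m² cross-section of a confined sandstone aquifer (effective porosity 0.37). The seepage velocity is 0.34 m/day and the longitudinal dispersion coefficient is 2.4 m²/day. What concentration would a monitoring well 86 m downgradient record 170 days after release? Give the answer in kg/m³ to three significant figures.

0.00157 kg/m³

For an instantaneous plane source, C(x,t) = M/(n_e·A·√(4πDt)) · exp(−(x−vt)²/(4Dt)), with n_e·A the pore (flow) area.
Plume center vt = 0.34 × 170 = 57.8 m, so the well at 86 m is 28.2 m downgradient of the peak.
√(4πDt) = 71.60 m, giving peak height M/(n_e·A·√(4πDt)) = 8.8/(0.37 × 130 × 71.60) = 0.002555 kg/m³.
(x−vt)²/(4Dt) = (28.2)²/(4 × 2.4 × 170) = 0.4873; exp(−0.4873) = 0.6143.
C = 0.002555 × 0.6143 = 0.00157 kg/m³.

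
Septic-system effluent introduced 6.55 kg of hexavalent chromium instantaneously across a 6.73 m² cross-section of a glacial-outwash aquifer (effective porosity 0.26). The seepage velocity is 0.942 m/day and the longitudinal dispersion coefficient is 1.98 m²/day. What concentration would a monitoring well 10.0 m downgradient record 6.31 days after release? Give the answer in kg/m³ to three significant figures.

For an instantaneous plane source, C(x,t) = M/(n_e·A·√(4πDt)) · exp(−(x−vt)²/(4Dt)), with n_e·A the pore (flow) area.
Plume center vt = 0.942 × 6.31 = 5.94402 m, so the well at 10.0 m is 4.05598 m downgradient of the peak.
√(4πDt) = 12.53 m, giving peak height M/(n_e·A·√(4πDt)) = 6.55/(0.26 × 6.73 × 12.53) = 0.2987 kg/m³.
(x−vt)²/(4Dt) = (4.05598)²/(4 × 1.98 × 6.31) = 0.3292; exp(−0.3292) = 0.7195.
C = 0.2987 × 0.7195 = 0.215 kg/m³.

0.215 kg/m³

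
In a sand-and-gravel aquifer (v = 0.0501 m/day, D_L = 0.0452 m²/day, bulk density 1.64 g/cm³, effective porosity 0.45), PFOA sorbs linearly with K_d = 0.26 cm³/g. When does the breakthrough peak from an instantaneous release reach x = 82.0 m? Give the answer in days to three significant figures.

3150 days

Retardation factor R = 1 + ρ_b·K_d/n = 1 + 1.64 × 0.26/0.45 = 1.948.
Sorption retards both mechanisms: v_R = v/R = 0.02572 m/day, D_R = D/R = 0.02320 m²/day.
Peak time from v_R²t² + 2D_R t − x² = 0: t = (√(D_R² + v_R²x²) − D_R)/v_R².
√(D_R² + v_R²x²) = √(0.02320² + 0.02572² × 82.0²) = 2.109; v_R² = 0.0006615.
t = (2.109 − 0.02320)/0.0006615 = 3150 days.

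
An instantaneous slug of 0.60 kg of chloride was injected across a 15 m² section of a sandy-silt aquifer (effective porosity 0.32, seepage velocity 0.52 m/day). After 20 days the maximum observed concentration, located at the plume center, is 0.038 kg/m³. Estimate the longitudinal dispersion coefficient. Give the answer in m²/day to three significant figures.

At the plume center C_max = M/(n_e·A·√(4πDt)), so D = M²/(4πt·(n_e·A·C_max)²).
n_e·A·C_max = 0.32 × 15 × 0.038 = 0.1824 kg/m.
D = 0.60²/(4π × 20 × 0.1824²) = 0.0431 m²/day.

0.0431 m²/day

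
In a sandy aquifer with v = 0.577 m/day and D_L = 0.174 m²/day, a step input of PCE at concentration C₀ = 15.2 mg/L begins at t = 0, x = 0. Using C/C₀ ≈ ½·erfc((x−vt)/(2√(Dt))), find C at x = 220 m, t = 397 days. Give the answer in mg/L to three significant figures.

For a continuous step input, C/C₀ ≈ ½·erfc((x−vt)/(2√(Dt))).
vt = 0.577 × 397 = 229.069 m and 2√(Dt) = 2√(0.174 × 397) = 16.62 m.
Argument (x−vt)/(2√(Dt)) = (220 − 229.069)/16.62 = -0.5457; ½·erfc(-0.5457) = 0.7799.
C = 15.2 × 0.7799 = 11.9 mg/L.

11.9 mg/L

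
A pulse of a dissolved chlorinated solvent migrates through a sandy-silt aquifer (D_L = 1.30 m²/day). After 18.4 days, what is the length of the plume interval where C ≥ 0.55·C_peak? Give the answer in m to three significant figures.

15.1 m

The plume is Gaussian with σ = √(2Dt) = √(2 × 1.30 × 18.4) = 6.917 m.
C/C_peak = exp(−Δx²/(2σ²)) = 0.55 ⇒ Δx = σ·√(−2 ln 0.55) = 6.917 × 1.093 = 7.560 m.
Width = 2Δx = 15.1 m.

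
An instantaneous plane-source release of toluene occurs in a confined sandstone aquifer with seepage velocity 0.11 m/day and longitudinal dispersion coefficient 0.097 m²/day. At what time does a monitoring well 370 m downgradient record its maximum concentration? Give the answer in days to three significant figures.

3360 days

For the 1D instantaneous-source solution, setting ∂C/∂t = 0 at fixed x gives v²t² + 2Dt − x² = 0, so t = (√(D² + v²x²) − D)/v².
√(D² + v²x²) = √(0.097² + 0.11² × 370²) = 40.70; v² = 0.0121.
t = (40.70 − 0.097)/0.0121 = 3360 days (vs. the pure-advection estimate x/v = 3360 d).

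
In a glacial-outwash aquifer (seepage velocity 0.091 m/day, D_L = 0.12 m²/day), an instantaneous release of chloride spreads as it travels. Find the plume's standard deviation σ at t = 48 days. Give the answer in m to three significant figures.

Dispersive spreading gives a Gaussian with σ² = 2Dt; advection only shifts the center.
σ = √(2 × 0.12 × 48) = 3.39 m.

3.39 m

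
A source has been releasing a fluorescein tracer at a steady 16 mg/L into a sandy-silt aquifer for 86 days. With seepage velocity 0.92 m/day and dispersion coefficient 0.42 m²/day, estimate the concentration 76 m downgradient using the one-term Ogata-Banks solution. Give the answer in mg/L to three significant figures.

10.3 mg/L

For a continuous step input, C/C₀ ≈ ½·erfc((x−vt)/(2√(Dt))).
vt = 0.92 × 86 = 79.12 m and 2√(Dt) = 2√(0.42 × 86) = 12.02 m.
Argument (x−vt)/(2√(Dt)) = (76 − 79.12)/12.02 = -0.2596; ½·erfc(-0.2596) = 0.6432.
C = 16 × 0.6432 = 10.3 mg/L.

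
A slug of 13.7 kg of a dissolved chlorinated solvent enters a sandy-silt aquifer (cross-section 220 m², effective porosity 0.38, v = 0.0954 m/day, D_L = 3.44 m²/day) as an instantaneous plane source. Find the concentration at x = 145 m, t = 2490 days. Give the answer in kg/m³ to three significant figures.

For an instantaneous plane source, C(x,t) = M/(n_e·A·√(4πDt)) · exp(−(x−vt)²/(4Dt)), with n_e·A the pore (flow) area.
Plume center vt = 0.0954 × 2490 = 237.546 m, so the well at 145 m is 92.546 m upgradient of the peak.
√(4πDt) = 328.1 m, giving peak height M/(n_e·A·√(4πDt)) = 13.7/(0.38 × 220 × 328.1) = 0.0004995 kg/m³.
(x−vt)²/(4Dt) = (-92.546)²/(4 × 3.44 × 2490) = 0.2500; exp(−0.2500) = 0.7788.
C = 0.0004995 × 0.7788 = 0.000389 kg/m³.

0.000389 kg/m³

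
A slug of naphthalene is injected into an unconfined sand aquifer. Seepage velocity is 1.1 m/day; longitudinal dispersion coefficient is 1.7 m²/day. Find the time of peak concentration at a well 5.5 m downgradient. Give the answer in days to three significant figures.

3.79 days

For the 1D instantaneous-source solution, setting ∂C/∂t = 0 at fixed x gives v²t² + 2Dt − x² = 0, so t = (√(D² + v²x²) − D)/v².
√(D² + v²x²) = √(1.7² + 1.1² × 5.5²) = 6.284; v² = 1.21.
t = (6.284 − 1.7)/1.21 = 3.79 days (vs. the pure-advection estimate x/v = 5.00 d).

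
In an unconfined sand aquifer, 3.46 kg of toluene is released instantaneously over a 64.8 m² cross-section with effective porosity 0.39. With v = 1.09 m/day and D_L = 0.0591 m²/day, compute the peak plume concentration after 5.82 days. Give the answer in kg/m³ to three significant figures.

The peak of an instantaneous 1D plume sits at x = vt; there the Gaussian factor is 1 and C_max = M/(n_e·A·√(4πDt)), where n_e·A is the pore area the mass is dissolved in.
√(4πDt) = √(4π × 0.0591 × 5.82) = 2.079 m, so C_max = 3.46/(0.39 × 64.8 × 2.079) = 0.0659 kg/m³.

0.0659 kg/m³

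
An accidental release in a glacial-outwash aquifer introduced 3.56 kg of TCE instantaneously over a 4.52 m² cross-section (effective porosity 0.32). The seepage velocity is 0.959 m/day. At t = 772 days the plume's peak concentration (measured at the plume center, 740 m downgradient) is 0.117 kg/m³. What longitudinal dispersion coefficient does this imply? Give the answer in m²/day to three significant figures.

0.0456 m²/day

At the plume center C_max = M/(n_e·A·√(4πDt)), so D = M²/(4πt·(n_e·A·C_max)²).
n_e·A·C_max = 0.32 × 4.52 × 0.117 = 0.1692 kg/m.
D = 3.56²/(4π × 772 × 0.1692²) = 0.0456 m²/day.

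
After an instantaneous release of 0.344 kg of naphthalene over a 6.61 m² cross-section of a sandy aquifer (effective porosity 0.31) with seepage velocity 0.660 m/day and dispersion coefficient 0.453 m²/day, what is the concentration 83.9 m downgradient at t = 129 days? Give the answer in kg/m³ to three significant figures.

0.00615 kg/m³

For an instantaneous plane source, C(x,t) = M/(n_e·A·√(4πDt)) · exp(−(x−vt)²/(4Dt)), with n_e·A the pore (flow) area.
Plume center vt = 0.660 × 129 = 85.14 m, so the well at 83.9 m is 1.24 m upgradient of the peak.
√(4πDt) = 27.10 m, giving peak height M/(n_e·A·√(4πDt)) = 0.344/(0.31 × 6.61 × 27.10) = 0.006195 kg/m³.
(x−vt)²/(4Dt) = (-1.24)²/(4 × 0.453 × 129) = 0.006578; exp(−0.006578) = 0.9934.
C = 0.006195 × 0.9934 = 0.00615 kg/m³.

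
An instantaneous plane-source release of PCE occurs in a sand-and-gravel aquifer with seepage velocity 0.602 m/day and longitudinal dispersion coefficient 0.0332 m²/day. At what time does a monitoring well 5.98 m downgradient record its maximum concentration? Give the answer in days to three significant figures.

For the 1D instantaneous-source solution, setting ∂C/∂t = 0 at fixed x gives v²t² + 2Dt − x² = 0, so t = (√(D² + v²x²) − D)/v².
√(D² + v²x²) = √(0.0332² + 0.602² × 5.98²) = 3.600; v² = 0.362404.
t = (3.600 − 0.0332)/0.362404 = 9.84 days (vs. the pure-advection estimate x/v = 9.93 d).

9.84 days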